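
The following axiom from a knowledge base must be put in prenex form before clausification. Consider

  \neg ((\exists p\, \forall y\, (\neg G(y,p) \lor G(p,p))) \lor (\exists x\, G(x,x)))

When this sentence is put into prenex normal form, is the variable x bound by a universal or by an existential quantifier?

universal

Move each ¬ inward, flipping quantifiers it crosses:
  (\forall p\, \exists y\, (G(y,p) \land \neg G(p,p))) \land (\forall x\, \neg G(x,x))
Pull the quantifiers to the front (each side's bound variable is not free in the other side):
  \forall p\, \exists y\, \forall x\, (G(y,p) \land \neg G(p,p) \land \neg G(x,x))
The quantifier \exists x sits under an odd number of negations, so it flips to \forall x.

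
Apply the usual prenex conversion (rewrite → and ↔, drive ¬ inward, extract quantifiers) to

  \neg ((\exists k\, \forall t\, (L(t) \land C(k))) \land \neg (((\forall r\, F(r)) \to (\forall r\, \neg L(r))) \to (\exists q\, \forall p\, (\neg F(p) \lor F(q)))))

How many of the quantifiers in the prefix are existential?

3

Eliminate → and ↔ using ¬ and ∨.
  \neg ((\exists k\, \forall t\, (L(t) \land C(k))) \land \neg (\neg (\neg (\forall r\, F(r)) \lor (\forall r\, \neg L(r))) \lor (\exists q\, \forall p\, (\neg F(p) \lor F(q)))))
Push ¬ through the quantifiers and connectives to reach negation normal form:
  (\forall k\, \exists t\, (\neg L(t) \lor \neg C(k))) \lor (\forall r\, F(r)) \land (\exists r\, L(r)) \lor (\exists q\, \forall p\, (\neg F(p) \lor F(q)))
Give each quantifier a distinct variable: r↦v.
  (\forall k\, \exists t\, (\neg L(t) \lor \neg C(k))) \lor (\forall r\, F(r)) \land (\exists v\, L(v)) \lor (\exists q\, \forall p\, (\neg F(p) \lor F(q)))
Extract every quantifier outward, since the variables are now distinct and don't occur free across branches:
  \forall k\, \exists t\, \forall r\, \exists v\, \exists q\, \forall p\, (\neg L(t) \lor \neg C(k) \lor F(r) \land L(v) \lor \neg F(p) \lor F(q))
The prefix is \forall k \exists t \forall r \exists v \exists q \forall p: 3 universal, 3 existential.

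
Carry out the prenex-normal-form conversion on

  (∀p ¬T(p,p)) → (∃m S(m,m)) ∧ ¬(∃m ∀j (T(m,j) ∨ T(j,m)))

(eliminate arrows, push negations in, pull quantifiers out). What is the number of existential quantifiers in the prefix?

Rewrite implications/biconditionals: A → B as ¬A ∨ B.
  ¬(∀p ¬T(p,p)) ∨ (∃m S(m,m)) ∧ ¬(∃m ∀j (T(m,j) ∨ T(j,m)))
Push ¬ through the quantifiers and connectives to reach negation normal form:
  (∃p T(p,p)) ∨ (∃m S(m,m)) ∧ (∀m ∃j (¬T(m,j) ∧ ¬T(j,m)))
Rename bound variables to avoid capture: m↦u.
  (∃p T(p,p)) ∨ (∃m S(m,m)) ∧ (∀u ∃j (¬T(u,j) ∧ ¬T(j,u)))
Finally move all quantifiers to the prefix:
  ∃p ∃m ∀u ∃j (T(p,p) ∨ S(m,m) ∧ ¬T(u,j) ∧ ¬T(j,u))
The prefix is ∃p ∃m ∀u ∃j: 1 universal, 3 existential.

3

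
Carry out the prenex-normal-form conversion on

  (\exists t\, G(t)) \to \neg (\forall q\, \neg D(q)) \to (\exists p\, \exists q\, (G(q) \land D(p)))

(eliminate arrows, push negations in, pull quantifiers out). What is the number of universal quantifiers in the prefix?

First replace A → B with ¬A ∨ B.
  \neg (\exists t\, G(t)) \lor \neg \neg (\forall q\, \neg D(q)) \lor (\exists p\, \exists q\, (G(q) \land D(p)))
Move each ¬ inward, flipping quantifiers it crosses:
  (\forall t\, \neg G(t)) \lor (\forall q\, \neg D(q)) \lor (\exists p\, \exists q\, (G(q) \land D(p)))
Rename bound variables to avoid capture: q↦y1.
  (\forall t\, \neg G(t)) \lor (\forall q\, \neg D(q)) \lor (\exists p\, \exists y1\, (G(y1) \land D(p)))
Finally move all quantifiers to the prefix:
  \forall t\, \forall q\, \exists p\, \exists y1\, (\neg G(t) \lor \neg D(q) \lor G(y1) \land D(p))
The prefix is \forall t \forall q \exists p \exists y1: 2 universal, 2 existential.

2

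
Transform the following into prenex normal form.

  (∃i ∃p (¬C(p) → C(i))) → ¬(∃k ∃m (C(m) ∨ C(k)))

Eliminate → and ↔ using ¬ and ∨.
  ¬(∃i ∃p (¬¬C(p) ∨ C(i))) ∨ ¬(∃k ∃m (C(m) ∨ C(k)))
Drive negations inward (¬∀x A ≡ ∃x ¬A, ¬∃x A ≡ ∀x ¬A, De Morgan for ∧/∨):
  (∀i ∀p (¬C(p) ∧ ¬C(i))) ∨ (∀k ∀m (¬C(m) ∧ ¬C(k)))
All bound variables are already distinct, so no renaming is needed.
Pull the quantifiers to the front (each side's bound variable is not free in the other side):
  ∀i ∀p ∀k ∀m (¬C(p) ∧ ¬C(i) ∨ ¬C(m) ∧ ¬C(k))

∀i ∀p ∀k ∀m (¬C(p) ∧ ¬C(i) ∨ ¬C(m) ∧ ¬C(k))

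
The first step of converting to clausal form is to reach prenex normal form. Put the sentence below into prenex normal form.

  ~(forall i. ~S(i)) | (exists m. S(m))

exists i. exists m. (S(i) | S(m))

Push ¬ through the quantifiers and connectives to reach negation normal form:
  (exists i. S(i)) | (exists m. S(m))
All bound variables are already distinct, so no renaming is needed.
Pull the quantifiers to the front (each side's bound variable is not free in the other side):
  exists i. exists m. (S(i) | S(m))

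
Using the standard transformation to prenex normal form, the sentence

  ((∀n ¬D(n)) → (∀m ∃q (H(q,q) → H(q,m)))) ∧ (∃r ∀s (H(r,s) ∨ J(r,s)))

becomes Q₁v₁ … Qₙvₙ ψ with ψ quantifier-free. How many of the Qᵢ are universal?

Eliminate → and ↔ using ¬ and ∨.
  (¬(∀n ¬D(n)) ∨ (∀m ∃q (¬H(q,q) ∨ H(q,m)))) ∧ (∃r ∀s (H(r,s) ∨ J(r,s)))
Drive negations inward (¬∀x A ≡ ∃x ¬A, ¬∃x A ≡ ∀x ¬A, De Morgan for ∧/∨):
  ((∃n D(n)) ∨ (∀m ∃q (¬H(q,q) ∨ H(q,m)))) ∧ (∃r ∀s (H(r,s) ∨ J(r,s)))
Finally move all quantifiers to the prefix:
  ∃n ∀m ∃q ∃r ∀s ((D(n) ∨ ¬H(q,q) ∨ H(q,m)) ∧ (H(r,s) ∨ J(r,s)))
The prefix is ∃n ∀m ∃q ∃r ∀s: 2 universal, 3 existential.

2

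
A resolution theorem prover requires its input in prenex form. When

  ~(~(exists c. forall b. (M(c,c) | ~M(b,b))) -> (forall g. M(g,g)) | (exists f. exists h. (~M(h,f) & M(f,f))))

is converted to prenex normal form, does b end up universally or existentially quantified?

Eliminate → and ↔ using ¬ and ∨.
  ~(~~(exists c. forall b. (M(c,c) | ~M(b,b))) | (forall g. M(g,g)) | (exists f. exists h. (~M(h,f) & M(f,f))))
Move each ¬ inward, flipping quantifiers it crosses:
  (forall c. exists b. (~M(c,c) & M(b,b))) & (exists g. ~M(g,g)) & (forall f. forall h. (M(h,f) | ~M(f,f)))
Extract every quantifier outward, since the variables are now distinct and don't occur free across branches:
  forall c. exists b. exists g. forall f. forall h. (~M(c,c) & M(b,b) & ~M(g,g) & (M(h,f) | ~M(f,f)))
The quantifier forall b sits under an odd number of negations (counting the antecedent side of each →), so it flips to exists b.

existential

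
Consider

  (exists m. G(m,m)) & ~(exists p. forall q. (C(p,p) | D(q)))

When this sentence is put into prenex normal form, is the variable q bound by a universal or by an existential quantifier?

existential

Move each ¬ inward, flipping quantifiers it crosses:
  (exists m. G(m,m)) & (forall p. exists q. (~C(p,p) & ~D(q)))
All bound variables are already distinct, so no renaming is needed.
Finally move all quantifiers to the prefix:
  exists m. forall p. exists q. (G(m,m) & ~C(p,p) & ~D(q))
The quantifier forall q sits under an odd number of negations, so it flips to exists q.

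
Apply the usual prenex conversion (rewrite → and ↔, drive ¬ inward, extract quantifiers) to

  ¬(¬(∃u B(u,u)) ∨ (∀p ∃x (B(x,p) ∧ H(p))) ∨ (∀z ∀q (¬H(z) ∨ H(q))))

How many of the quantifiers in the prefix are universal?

1

Drive negations inward (¬∀x A ≡ ∃x ¬A, ¬∃x A ≡ ∀x ¬A, De Morgan for ∧/∨):
  (∃u B(u,u)) ∧ (∃p ∀x (¬B(x,p) ∨ ¬H(p))) ∧ (∃z ∃q (H(z) ∧ ¬H(q)))
All bound variables are already distinct, so no renaming is needed.
Finally move all quantifiers to the prefix:
  ∃u ∃p ∀x ∃z ∃q (B(u,u) ∧ (¬B(x,p) ∨ ¬H(p)) ∧ H(z) ∧ ¬H(q))
The prefix is ∃u ∃p ∀x ∃z ∃q: 1 universal, 4 existential.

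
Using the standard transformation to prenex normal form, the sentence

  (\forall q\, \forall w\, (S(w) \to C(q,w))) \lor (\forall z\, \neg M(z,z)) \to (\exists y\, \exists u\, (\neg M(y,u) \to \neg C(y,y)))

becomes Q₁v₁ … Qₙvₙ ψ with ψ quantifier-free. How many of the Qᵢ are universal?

0

Rewrite implications/biconditionals: A → B as ¬A ∨ B.
  \neg ((\forall q\, \forall w\, (\neg S(w) \lor C(q,w))) \lor (\forall z\, \neg M(z,z))) \lor (\exists y\, \exists u\, (\neg \neg M(y,u) \lor \neg C(y,y)))
Drive negations inward (¬∀x A ≡ ∃x ¬A, ¬∃x A ≡ ∀x ¬A, De Morgan for ∧/∨):
  (\exists q\, \exists w\, (S(w) \land \neg C(q,w))) \land (\exists z\, M(z,z)) \lor (\exists y\, \exists u\, (M(y,u) \lor \neg C(y,y)))
All bound variables are already distinct, so no renaming is needed.
Extract every quantifier outward, since the variables are now distinct and don't occur free across branches:
  \exists q\, \exists w\, \exists z\, \exists y\, \exists u\, (S(w) \land \neg C(q,w) \land M(z,z) \lor M(y,u) \lor \neg C(y,y))
The prefix is \exists q \exists w \exists z \exists y \exists u: 0 universal, 5 existential.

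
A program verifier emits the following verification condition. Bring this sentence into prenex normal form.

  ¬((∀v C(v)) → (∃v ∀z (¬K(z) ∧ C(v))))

∀v ∀w ∃z (C(v) ∧ (K(z) ∨ ¬C(w)))

First replace A → B with ¬A ∨ B.
  ¬(¬(∀v C(v)) ∨ (∃v ∀z (¬K(z) ∧ C(v))))
Drive negations inward (¬∀x A ≡ ∃x ¬A, ¬∃x A ≡ ∀x ¬A, De Morgan for ∧/∨):
  (∀v C(v)) ∧ (∀v ∃z (K(z) ∨ ¬C(v)))
Standardize variables apart so no two quantifiers bind the same name: v↦w.
  (∀v C(v)) ∧ (∀w ∃z (K(z) ∨ ¬C(w)))
Pull the quantifiers to the front (each side's bound variable is not free in the other side):
  ∀v ∀w ∃z (C(v) ∧ (K(z) ∨ ¬C(w)))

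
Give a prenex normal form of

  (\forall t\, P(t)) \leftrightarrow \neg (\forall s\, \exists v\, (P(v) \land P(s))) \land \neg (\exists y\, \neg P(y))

\exists t\, \exists s\, \forall v\, \forall y\, \forall u1\, \exists u\, \exists w1\, \forall a\, ((\neg P(t) \lor (\neg P(v) \lor \neg P(s)) \land P(y)) \land (P(u) \land P(u1) \lor \neg P(w1) \lor P(a)))

Rewrite implications/biconditionals: A → B as ¬A ∨ B; A ↔ B as (¬A ∨ B) ∧ (¬B ∨ A).
  (\neg (\forall t\, P(t)) \lor \neg (\forall s\, \exists v\, (P(v) \land P(s))) \land \neg (\exists y\, \neg P(y))) \land (\neg (\neg (\forall s\, \exists v\, (P(v) \land P(s))) \land \neg (\exists y\, \neg P(y))) \lor (\forall t\, P(t)))
Push ¬ through the quantifiers and connectives to reach negation normal form:
  ((\exists t\, \neg P(t)) \lor (\exists s\, \forall v\, (\neg P(v) \lor \neg P(s))) \land (\forall y\, P(y))) \land ((\forall s\, \exists v\, (P(v) \land P(s))) \lor (\exists y\, \neg P(y)) \lor (\forall t\, P(t)))
Rename bound variables to avoid capture: s↦u1, v↦u, y↦w1, t↦a.
  ((\exists t\, \neg P(t)) \lor (\exists s\, \forall v\, (\neg P(v) \lor \neg P(s))) \land (\forall y\, P(y))) \land ((\forall u1\, \exists u\, (P(u) \land P(u1))) \lor (\exists w1\, \neg P(w1)) \lor (\forall a\, P(a)))
Extract every quantifier outward, since the variables are now distinct and don't occur free across branches:
  \exists t\, \exists s\, \forall v\, \forall y\, \forall u1\, \exists u\, \exists w1\, \forall a\, ((\neg P(t) \lor (\neg P(v) \lor \neg P(s)) \land P(y)) \land (P(u) \land P(u1) \lor \neg P(w1) \lor P(a)))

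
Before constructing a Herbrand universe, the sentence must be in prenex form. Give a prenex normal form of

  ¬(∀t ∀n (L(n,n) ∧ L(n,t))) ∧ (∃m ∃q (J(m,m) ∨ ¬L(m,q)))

∃t ∃n ∃m ∃q ((¬L(n,n) ∨ ¬L(n,t)) ∧ (J(m,m) ∨ ¬L(m,q)))

Move each ¬ inward, flipping quantifiers it crosses:
  (∃t ∃n (¬L(n,n) ∨ ¬L(n,t))) ∧ (∃m ∃q (J(m,m) ∨ ¬L(m,q)))
All bound variables are already distinct, so no renaming is needed.
Pull the quantifiers to the front (each side's bound variable is not free in the other side):
  ∃t ∃n ∃m ∃q ((¬L(n,n) ∨ ¬L(n,t)) ∧ (J(m,m) ∨ ¬L(m,q)))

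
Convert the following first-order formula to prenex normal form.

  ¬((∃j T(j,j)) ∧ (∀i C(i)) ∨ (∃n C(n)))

∀j ∃i ∀n ((¬T(j,j) ∨ ¬C(i)) ∧ ¬C(n))

Push ¬ through the quantifiers and connectives to reach negation normal form:
  ((∀j ¬T(j,j)) ∨ (∃i ¬C(i))) ∧ (∀n ¬C(n))
All bound variables are already distinct, so no renaming is needed.
Finally move all quantifiers to the prefix:
  ∀j ∃i ∀n ((¬T(j,j) ∨ ¬C(i)) ∧ ¬C(n))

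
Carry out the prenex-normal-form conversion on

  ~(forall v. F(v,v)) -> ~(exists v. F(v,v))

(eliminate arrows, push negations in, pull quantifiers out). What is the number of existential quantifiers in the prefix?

0

Rewrite implications/biconditionals: A → B as ¬A ∨ B.
  ~~(forall v. F(v,v)) | ~(exists v. F(v,v))
Push ¬ through the quantifiers and connectives to reach negation normal form:
  (forall v. F(v,v)) | (forall v. ~F(v,v))
Standardize variables apart so no two quantifiers bind the same name: v↦u1.
  (forall v. F(v,v)) | (forall u1. ~F(u1,u1))
Extract every quantifier outward, since the variables are now distinct and don't occur free across branches:
  forall v. forall u1. (F(v,v) | ~F(u1,u1))
The prefix is forall v forall u1: 2 universal, 0 existential.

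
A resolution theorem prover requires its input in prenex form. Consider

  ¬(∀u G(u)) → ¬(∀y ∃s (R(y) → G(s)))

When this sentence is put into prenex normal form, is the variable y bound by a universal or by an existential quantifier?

Rewrite implications/biconditionals: A → B as ¬A ∨ B.
  ¬¬(∀u G(u)) ∨ ¬(∀y ∃s (¬R(y) ∨ G(s)))
Push ¬ through the quantifiers and connectives to reach negation normal form:
  (∀u G(u)) ∨ (∃y ∀s (R(y) ∧ ¬G(s)))
All bound variables are already distinct, so no renaming is needed.
Finally move all quantifiers to the prefix:
  ∀u ∃y ∀s (G(u) ∨ R(y) ∧ ¬G(s))
The quantifier ∀y sits under an odd number of negations (counting the antecedent side of each →), so it flips to ∃y.

existential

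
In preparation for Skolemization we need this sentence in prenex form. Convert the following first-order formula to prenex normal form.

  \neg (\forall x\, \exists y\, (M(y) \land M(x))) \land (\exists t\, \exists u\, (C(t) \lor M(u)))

\exists x\, \forall y\, \exists t\, \exists u\, ((\neg M(y) \lor \neg M(x)) \land (C(t) \lor M(u)))

Drive negations inward (¬∀x A ≡ ∃x ¬A, ¬∃x A ≡ ∀x ¬A, De Morgan for ∧/∨):
  (\exists x\, \forall y\, (\neg M(y) \lor \neg M(x))) \land (\exists t\, \exists u\, (C(t) \lor M(u)))
Pull the quantifiers to the front (each side's bound variable is not free in the other side):
  \exists x\, \forall y\, \exists t\, \exists u\, ((\neg M(y) \lor \neg M(x)) \land (C(t) \lor M(u)))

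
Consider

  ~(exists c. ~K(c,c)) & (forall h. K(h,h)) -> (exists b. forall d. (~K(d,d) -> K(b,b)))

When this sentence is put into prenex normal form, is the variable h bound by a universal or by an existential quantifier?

existential

First replace A → B with ¬A ∨ B.
  ~(~(exists c. ~K(c,c)) & (forall h. K(h,h))) | (exists b. forall d. (~~K(d,d) | K(b,b)))
Move each ¬ inward, flipping quantifiers it crosses:
  (exists c. ~K(c,c)) | (exists h. ~K(h,h)) | (exists b. forall d. (K(d,d) | K(b,b)))
All bound variables are already distinct, so no renaming is needed.
Finally move all quantifiers to the prefix:
  exists c. exists h. exists b. forall d. (~K(c,c) | ~K(h,h) | K(d,d) | K(b,b))
The quantifier forall h sits under an odd number of negations (counting the antecedent side of each →), so it flips to exists h.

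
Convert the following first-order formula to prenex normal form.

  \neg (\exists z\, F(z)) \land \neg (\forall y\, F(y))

\forall z\, \exists y\, (\neg F(z) \land \neg F(y))

Push ¬ through the quantifiers and connectives to reach negation normal form:
  (\forall z\, \neg F(z)) \land (\exists y\, \neg F(y))
All bound variables are already distinct, so no renaming is needed.
Extract every quantifier outward, since the variables are now distinct and don't occur free across branches:
  \forall z\, \exists y\, (\neg F(z) \land \neg F(y))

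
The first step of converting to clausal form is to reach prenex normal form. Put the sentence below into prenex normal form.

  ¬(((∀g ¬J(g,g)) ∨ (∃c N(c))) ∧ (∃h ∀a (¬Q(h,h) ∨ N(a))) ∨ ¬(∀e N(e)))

Move each ¬ inward, flipping quantifiers it crosses:
  ((∃g J(g,g)) ∧ (∀c ¬N(c)) ∨ (∀h ∃a (Q(h,h) ∧ ¬N(a)))) ∧ (∀e N(e))
All bound variables are already distinct, so no renaming is needed.
Pull the quantifiers to the front (each side's bound variable is not free in the other side):
  ∃g ∀c ∀h ∃a ∀e ((J(g,g) ∧ ¬N(c) ∨ Q(h,h) ∧ ¬N(a)) ∧ N(e))

∃g ∀c ∀h ∃a ∀e ((J(g,g) ∧ ¬N(c) ∨ Q(h,h) ∧ ¬N(a)) ∧ N(e))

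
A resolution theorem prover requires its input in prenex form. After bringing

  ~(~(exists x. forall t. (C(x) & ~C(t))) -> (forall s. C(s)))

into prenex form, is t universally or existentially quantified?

Eliminate → and ↔ using ¬ and ∨.
  ~(~~(exists x. forall t. (C(x) & ~C(t))) | (forall s. C(s)))
Push ¬ through the quantifiers and connectives to reach negation normal form:
  (forall x. exists t. (~C(x) | C(t))) & (exists s. ~C(s))
All bound variables are already distinct, so no renaming is needed.
Extract every quantifier outward, since the variables are now distinct and don't occur free across branches:
  forall x. exists t. exists s. ((~C(x) | C(t)) & ~C(s))
The quantifier forall t sits under an odd number of negations (counting the antecedent side of each →), so it flips to exists t.

existential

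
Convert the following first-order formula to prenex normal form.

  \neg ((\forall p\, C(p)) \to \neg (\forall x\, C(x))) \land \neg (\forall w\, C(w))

Eliminate → and ↔ using ¬ and ∨.
  \neg (\neg (\forall p\, C(p)) \lor \neg (\forall x\, C(x))) \land \neg (\forall w\, C(w))
Move each ¬ inward, flipping quantifiers it crosses:
  (\forall p\, C(p)) \land (\forall x\, C(x)) \land (\exists w\, \neg C(w))
Pull the quantifiers to the front (each side's bound variable is not free in the other side):
  \forall p\, \forall x\, \exists w\, (C(p) \land C(x) \land \neg C(w))

\forall p\, \forall x\, \exists w\, (C(p) \land C(x) \land \neg C(w))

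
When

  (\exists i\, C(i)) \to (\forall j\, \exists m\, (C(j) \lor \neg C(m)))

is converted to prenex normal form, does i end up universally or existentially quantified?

universal

First replace A → B with ¬A ∨ B.
  \neg (\exists i\, C(i)) \lor (\forall j\, \exists m\, (C(j) \lor \neg C(m)))
Push ¬ through the quantifiers and connectives to reach negation normal form:
  (\forall i\, \neg C(i)) \lor (\forall j\, \exists m\, (C(j) \lor \neg C(m)))
All bound variables are already distinct, so no renaming is needed.
Finally move all quantifiers to the prefix:
  \forall i\, \forall j\, \exists m\, (\neg C(i) \lor C(j) \lor \neg C(m))
The quantifier \exists i sits under an odd number of negations (counting the antecedent side of each →), so it flips to \forall i.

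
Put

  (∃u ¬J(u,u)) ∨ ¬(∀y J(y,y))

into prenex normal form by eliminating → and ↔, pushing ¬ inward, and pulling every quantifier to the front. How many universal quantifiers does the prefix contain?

Move each ¬ inward, flipping quantifiers it crosses:
  (∃u ¬J(u,u)) ∨ (∃y ¬J(y,y))
Finally move all quantifiers to the prefix:
  ∃u ∃y (¬J(u,u) ∨ ¬J(y,y))
The prefix is ∃u ∃y: 0 universal, 2 existential.

0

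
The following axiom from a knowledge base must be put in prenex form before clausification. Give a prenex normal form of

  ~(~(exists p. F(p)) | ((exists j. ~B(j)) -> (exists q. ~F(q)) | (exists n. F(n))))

exists p. exists j. forall q. forall n. (F(p) & ~B(j) & F(q) & ~F(n))

Rewrite implications/biconditionals: A → B as ¬A ∨ B.
  ~(~(exists p. F(p)) | ~(exists j. ~B(j)) | (exists q. ~F(q)) | (exists n. F(n)))
Push ¬ through the quantifiers and connectives to reach negation normal form:
  (exists p. F(p)) & (exists j. ~B(j)) & (forall q. F(q)) & (forall n. ~F(n))
All bound variables are already distinct, so no renaming is needed.
Pull the quantifiers to the front (each side's bound variable is not free in the other side):
  exists p. exists j. forall q. forall n. (F(p) & ~B(j) & F(q) & ~F(n))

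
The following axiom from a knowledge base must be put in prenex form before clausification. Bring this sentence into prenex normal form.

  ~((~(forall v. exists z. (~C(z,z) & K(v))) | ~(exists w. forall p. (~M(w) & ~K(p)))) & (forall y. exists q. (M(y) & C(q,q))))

Drive negations inward (¬∀x A ≡ ∃x ¬A, ¬∃x A ≡ ∀x ¬A, De Morgan for ∧/∨):
  (forall v. exists z. (~C(z,z) & K(v))) & (exists w. forall p. (~M(w) & ~K(p))) | (exists y. forall q. (~M(y) | ~C(q,q)))
Extract every quantifier outward, since the variables are now distinct and don't occur free across branches:
  forall v. exists z. exists w. forall p. exists y. forall q. (~C(z,z) & K(v) & ~M(w) & ~K(p) | ~M(y) | ~C(q,q))

forall v. exists z. exists w. forall p. exists y. forall q. (~C(z,z) & K(v) & ~M(w) & ~K(p) | ~M(y) | ~C(q,q))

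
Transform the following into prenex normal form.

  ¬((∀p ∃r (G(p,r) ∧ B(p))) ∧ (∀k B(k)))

∃p ∀r ∃k (¬G(p,r) ∨ ¬B(p) ∨ ¬B(k))

Drive negations inward (¬∀x A ≡ ∃x ¬A, ¬∃x A ≡ ∀x ¬A, De Morgan for ∧/∨):
  (∃p ∀r (¬G(p,r) ∨ ¬B(p))) ∨ (∃k ¬B(k))
Finally move all quantifiers to the prefix:
  ∃p ∀r ∃k (¬G(p,r) ∨ ¬B(p) ∨ ¬B(k))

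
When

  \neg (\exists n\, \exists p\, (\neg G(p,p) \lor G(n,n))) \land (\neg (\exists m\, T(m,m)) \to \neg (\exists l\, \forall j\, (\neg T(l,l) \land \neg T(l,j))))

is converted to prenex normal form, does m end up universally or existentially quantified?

existential

First replace A → B with ¬A ∨ B.
  \neg (\exists n\, \exists p\, (\neg G(p,p) \lor G(n,n))) \land (\neg \neg (\exists m\, T(m,m)) \lor \neg (\exists l\, \forall j\, (\neg T(l,l) \land \neg T(l,j))))
Move each ¬ inward, flipping quantifiers it crosses:
  (\forall n\, \forall p\, (G(p,p) \land \neg G(n,n))) \land ((\exists m\, T(m,m)) \lor (\forall l\, \exists j\, (T(l,l) \lor T(l,j))))
Finally move all quantifiers to the prefix:
  \forall n\, \forall p\, \exists m\, \forall l\, \exists j\, (G(p,p) \land \neg G(n,n) \land (T(m,m) \lor T(l,l) \lor T(l,j)))
The quantifier \exists m sits under an even number of negations (counting the antecedent side of each →), so it remains existential.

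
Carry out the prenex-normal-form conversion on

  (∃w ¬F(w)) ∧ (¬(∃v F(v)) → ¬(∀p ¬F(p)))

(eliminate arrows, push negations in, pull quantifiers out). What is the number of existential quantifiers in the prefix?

Eliminate → and ↔ using ¬ and ∨.
  (∃w ¬F(w)) ∧ (¬¬(∃v F(v)) ∨ ¬(∀p ¬F(p)))
Drive negations inward (¬∀x A ≡ ∃x ¬A, ¬∃x A ≡ ∀x ¬A, De Morgan for ∧/∨):
  (∃w ¬F(w)) ∧ ((∃v F(v)) ∨ (∃p F(p)))
Extract every quantifier outward, since the variables are now distinct and don't occur free across branches:
  ∃w ∃v ∃p (¬F(w) ∧ (F(v) ∨ F(p)))
The prefix is ∃w ∃v ∃p: 0 universal, 3 existential.

3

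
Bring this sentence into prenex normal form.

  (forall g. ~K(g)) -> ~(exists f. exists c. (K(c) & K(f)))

Eliminate → and ↔ using ¬ and ∨.
  ~(forall g. ~K(g)) | ~(exists f. exists c. (K(c) & K(f)))
Push ¬ through the quantifiers and connectives to reach negation normal form:
  (exists g. K(g)) | (forall f. forall c. (~K(c) | ~K(f)))
All bound variables are already distinct, so no renaming is needed.
Finally move all quantifiers to the prefix:
  exists g. forall f. forall c. (K(g) | ~K(c) | ~K(f))

exists g. forall f. forall c. (K(g) | ~K(c) | ~K(f))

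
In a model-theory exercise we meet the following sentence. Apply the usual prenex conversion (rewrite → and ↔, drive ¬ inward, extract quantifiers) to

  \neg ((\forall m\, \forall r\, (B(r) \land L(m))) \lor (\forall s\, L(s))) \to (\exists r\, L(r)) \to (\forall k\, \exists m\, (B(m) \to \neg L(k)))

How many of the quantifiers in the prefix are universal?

Rewrite implications/biconditionals: A → B as ¬A ∨ B.
  \neg \neg ((\forall m\, \forall r\, (B(r) \land L(m))) \lor (\forall s\, L(s))) \lor \neg (\exists r\, L(r)) \lor (\forall k\, \exists m\, (\neg B(m) \lor \neg L(k)))
Drive negations inward (¬∀x A ≡ ∃x ¬A, ¬∃x A ≡ ∀x ¬A, De Morgan for ∧/∨):
  (\forall m\, \forall r\, (B(r) \land L(m))) \lor (\forall s\, L(s)) \lor (\forall r\, \neg L(r)) \lor (\forall k\, \exists m\, (\neg B(m) \lor \neg L(k)))
Rename bound variables to avoid capture: r↦v1, m↦c.
  (\forall m\, \forall r\, (B(r) \land L(m))) \lor (\forall s\, L(s)) \lor (\forall v1\, \neg L(v1)) \lor (\forall k\, \exists c\, (\neg B(c) \lor \neg L(k)))
Pull the quantifiers to the front (each side's bound variable is not free in the other side):
  \forall m\, \forall r\, \forall s\, \forall v1\, \forall k\, \exists c\, (B(r) \land L(m) \lor L(s) \lor \neg L(v1) \lor \neg B(c) \lor \neg L(k))
The prefix is \forall m \forall r \forall s \forall v1 \forall k \exists c: 5 universal, 1 existential.

5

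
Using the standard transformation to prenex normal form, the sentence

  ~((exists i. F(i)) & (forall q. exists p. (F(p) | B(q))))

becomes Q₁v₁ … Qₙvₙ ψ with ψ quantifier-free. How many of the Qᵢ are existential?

1

Move each ¬ inward, flipping quantifiers it crosses:
  (forall i. ~F(i)) | (exists q. forall p. (~F(p) & ~B(q)))
Extract every quantifier outward, since the variables are now distinct and don't occur free across branches:
  forall i. exists q. forall p. (~F(i) | ~F(p) & ~B(q))
The prefix is forall i exists q forall p: 2 universal, 1 existential.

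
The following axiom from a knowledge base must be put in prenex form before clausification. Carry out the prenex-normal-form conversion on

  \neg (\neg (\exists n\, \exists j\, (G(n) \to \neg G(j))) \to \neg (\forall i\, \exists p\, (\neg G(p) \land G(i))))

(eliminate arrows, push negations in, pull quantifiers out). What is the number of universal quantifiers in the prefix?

3

Rewrite implications/biconditionals: A → B as ¬A ∨ B.
  \neg (\neg \neg (\exists n\, \exists j\, (\neg G(n) \lor \neg G(j))) \lor \neg (\forall i\, \exists p\, (\neg G(p) \land G(i))))
Drive negations inward (¬∀x A ≡ ∃x ¬A, ¬∃x A ≡ ∀x ¬A, De Morgan for ∧/∨):
  (\forall n\, \forall j\, (G(n) \land G(j))) \land (\forall i\, \exists p\, (\neg G(p) \land G(i)))
Extract every quantifier outward, since the variables are now distinct and don't occur free across branches:
  \forall n\, \forall j\, \forall i\, \exists p\, (G(n) \land G(j) \land \neg G(p) \land G(i))
The prefix is \forall n \forall j \forall i \exists p: 3 universal, 1 existential.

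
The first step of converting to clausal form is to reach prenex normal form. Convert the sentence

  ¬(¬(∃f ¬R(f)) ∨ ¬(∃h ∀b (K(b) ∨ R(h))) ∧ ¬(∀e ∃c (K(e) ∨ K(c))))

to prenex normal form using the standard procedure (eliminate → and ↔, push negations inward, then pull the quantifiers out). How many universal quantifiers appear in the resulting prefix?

2

Push ¬ through the quantifiers and connectives to reach negation normal form:
  (∃f ¬R(f)) ∧ ((∃h ∀b (K(b) ∨ R(h))) ∨ (∀e ∃c (K(e) ∨ K(c))))
Pull the quantifiers to the front (each side's bound variable is not free in the other side):
  ∃f ∃h ∀b ∀e ∃c (¬R(f) ∧ (K(b) ∨ R(h) ∨ K(e) ∨ K(c)))
The prefix is ∃f ∃h ∀b ∀e ∃c: 2 universal, 3 existential.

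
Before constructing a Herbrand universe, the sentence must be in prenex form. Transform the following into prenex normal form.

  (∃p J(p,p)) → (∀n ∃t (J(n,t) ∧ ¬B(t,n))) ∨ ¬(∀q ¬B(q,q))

Eliminate → and ↔ using ¬ and ∨.
  ¬(∃p J(p,p)) ∨ (∀n ∃t (J(n,t) ∧ ¬B(t,n))) ∨ ¬(∀q ¬B(q,q))
Push ¬ through the quantifiers and connectives to reach negation normal form:
  (∀p ¬J(p,p)) ∨ (∀n ∃t (J(n,t) ∧ ¬B(t,n))) ∨ (∃q B(q,q))
All bound variables are already distinct, so no renaming is needed.
Pull the quantifiers to the front (each side's bound variable is not free in the other side):
  ∀p ∀n ∃t ∃q (¬J(p,p) ∨ J(n,t) ∧ ¬B(t,n) ∨ B(q,q))

∀p ∀n ∃t ∃q (¬J(p,p) ∨ J(n,t) ∧ ¬B(t,n) ∨ B(q,q))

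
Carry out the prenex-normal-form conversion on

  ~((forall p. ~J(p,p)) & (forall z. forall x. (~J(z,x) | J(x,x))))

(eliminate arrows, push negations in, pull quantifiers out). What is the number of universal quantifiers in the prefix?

Drive negations inward (¬∀x A ≡ ∃x ¬A, ¬∃x A ≡ ∀x ¬A, De Morgan for ∧/∨):
  (exists p. J(p,p)) | (exists z. exists x. (J(z,x) & ~J(x,x)))
Extract every quantifier outward, since the variables are now distinct and don't occur free across branches:
  exists p. exists z. exists x. (J(p,p) | J(z,x) & ~J(x,x))
The prefix is exists p exists z exists x: 0 universal, 3 existential.

0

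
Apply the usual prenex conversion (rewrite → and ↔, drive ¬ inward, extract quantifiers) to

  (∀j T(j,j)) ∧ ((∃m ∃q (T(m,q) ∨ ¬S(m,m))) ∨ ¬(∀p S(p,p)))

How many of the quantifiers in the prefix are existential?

3

Push ¬ through the quantifiers and connectives to reach negation normal form:
  (∀j T(j,j)) ∧ ((∃m ∃q (T(m,q) ∨ ¬S(m,m))) ∨ (∃p ¬S(p,p)))
All bound variables are already distinct, so no renaming is needed.
Pull the quantifiers to the front (each side's bound variable is not free in the other side):
  ∀j ∃m ∃q ∃p (T(j,j) ∧ (T(m,q) ∨ ¬S(m,m) ∨ ¬S(p,p)))
The prefix is ∀j ∃m ∃q ∃p: 1 universal, 3 existential.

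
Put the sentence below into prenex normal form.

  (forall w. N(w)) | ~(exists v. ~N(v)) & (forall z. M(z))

Move each ¬ inward, flipping quantifiers it crosses:
  (forall w. N(w)) | (forall v. N(v)) & (forall z. M(z))
Extract every quantifier outward, since the variables are now distinct and don't occur free across branches:
  forall w. forall v. forall z. (N(w) | N(v) & M(z))

forall w. forall v. forall z. (N(w) | N(v) & M(z))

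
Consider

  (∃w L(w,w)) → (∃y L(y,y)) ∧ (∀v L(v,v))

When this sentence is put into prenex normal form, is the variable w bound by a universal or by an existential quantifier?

universal

Eliminate → and ↔ using ¬ and ∨.
  ¬(∃w L(w,w)) ∨ (∃y L(y,y)) ∧ (∀v L(v,v))
Move each ¬ inward, flipping quantifiers it crosses:
  (∀w ¬L(w,w)) ∨ (∃y L(y,y)) ∧ (∀v L(v,v))
All bound variables are already distinct, so no renaming is needed.
Pull the quantifiers to the front (each side's bound variable is not free in the other side):
  ∀w ∃y ∀v (¬L(w,w) ∨ L(y,y) ∧ L(v,v))
The quantifier ∃w sits under an odd number of negations (counting the antecedent side of each →), so it flips to ∀w.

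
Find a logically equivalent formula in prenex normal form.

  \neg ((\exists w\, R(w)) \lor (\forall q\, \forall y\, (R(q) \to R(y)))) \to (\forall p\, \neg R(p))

\exists w\, \forall q\, \forall y\, \forall p\, (R(w) \lor \neg R(q) \lor R(y) \lor \neg R(p))

First replace A → B with ¬A ∨ B.
  \neg \neg ((\exists w\, R(w)) \lor (\forall q\, \forall y\, (\neg R(q) \lor R(y)))) \lor (\forall p\, \neg R(p))
Move each ¬ inward, flipping quantifiers it crosses:
  (\exists w\, R(w)) \lor (\forall q\, \forall y\, (\neg R(q) \lor R(y))) \lor (\forall p\, \neg R(p))
All bound variables are already distinct, so no renaming is needed.
Pull the quantifiers to the front (each side's bound variable is not free in the other side):
  \exists w\, \forall q\, \forall y\, \forall p\, (R(w) \lor \neg R(q) \lor R(y) \lor \neg R(p))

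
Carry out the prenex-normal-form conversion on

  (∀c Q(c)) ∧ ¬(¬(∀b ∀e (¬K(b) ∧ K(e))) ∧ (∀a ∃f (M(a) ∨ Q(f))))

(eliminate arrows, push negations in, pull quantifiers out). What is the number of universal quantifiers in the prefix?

Drive negations inward (¬∀x A ≡ ∃x ¬A, ¬∃x A ≡ ∀x ¬A, De Morgan for ∧/∨):
  (∀c Q(c)) ∧ ((∀b ∀e (¬K(b) ∧ K(e))) ∨ (∃a ∀f (¬M(a) ∧ ¬Q(f))))
All bound variables are already distinct, so no renaming is needed.
Extract every quantifier outward, since the variables are now distinct and don't occur free across branches:
  ∀c ∀b ∀e ∃a ∀f (Q(c) ∧ (¬K(b) ∧ K(e) ∨ ¬M(a) ∧ ¬Q(f)))
The prefix is ∀c ∀b ∀e ∃a ∀f: 4 universal, 1 existential.

4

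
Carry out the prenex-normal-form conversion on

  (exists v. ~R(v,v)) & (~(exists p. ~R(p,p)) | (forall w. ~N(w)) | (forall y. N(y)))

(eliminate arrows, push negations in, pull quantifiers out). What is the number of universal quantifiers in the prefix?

3

Drive negations inward (¬∀x A ≡ ∃x ¬A, ¬∃x A ≡ ∀x ¬A, De Morgan for ∧/∨):
  (exists v. ~R(v,v)) & ((forall p. R(p,p)) | (forall w. ~N(w)) | (forall y. N(y)))
All bound variables are already distinct, so no renaming is needed.
Extract every quantifier outward, since the variables are now distinct and don't occur free across branches:
  exists v. forall p. forall w. forall y. (~R(v,v) & (R(p,p) | ~N(w) | N(y)))
The prefix is exists v forall p forall w forall y: 3 universal, 1 existential.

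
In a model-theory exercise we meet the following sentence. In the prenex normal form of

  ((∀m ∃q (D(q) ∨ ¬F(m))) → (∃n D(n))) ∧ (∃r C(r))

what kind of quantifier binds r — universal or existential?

existential

First replace A → B with ¬A ∨ B.
  (¬(∀m ∃q (D(q) ∨ ¬F(m))) ∨ (∃n D(n))) ∧ (∃r C(r))
Push ¬ through the quantifiers and connectives to reach negation normal form:
  ((∃m ∀q (¬D(q) ∧ F(m))) ∨ (∃n D(n))) ∧ (∃r C(r))
Pull the quantifiers to the front (each side's bound variable is not free in the other side):
  ∃m ∀q ∃n ∃r ((¬D(q) ∧ F(m) ∨ D(n)) ∧ C(r))
The quantifier ∃r sits under an even number of negations (counting the antecedent side of each →), so it remains existential.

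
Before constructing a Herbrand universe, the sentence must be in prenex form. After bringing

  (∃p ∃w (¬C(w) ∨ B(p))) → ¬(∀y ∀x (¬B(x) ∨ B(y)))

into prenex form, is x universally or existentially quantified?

First replace A → B with ¬A ∨ B.
  ¬(∃p ∃w (¬C(w) ∨ B(p))) ∨ ¬(∀y ∀x (¬B(x) ∨ B(y)))
Push ¬ through the quantifiers and connectives to reach negation normal form:
  (∀p ∀w (C(w) ∧ ¬B(p))) ∨ (∃y ∃x (B(x) ∧ ¬B(y)))
Extract every quantifier outward, since the variables are now distinct and don't occur free across branches:
  ∀p ∀w ∃y ∃x (C(w) ∧ ¬B(p) ∨ B(x) ∧ ¬B(y))
The quantifier ∀x sits under an odd number of negations (counting the antecedent side of each →), so it flips to ∃x.

existential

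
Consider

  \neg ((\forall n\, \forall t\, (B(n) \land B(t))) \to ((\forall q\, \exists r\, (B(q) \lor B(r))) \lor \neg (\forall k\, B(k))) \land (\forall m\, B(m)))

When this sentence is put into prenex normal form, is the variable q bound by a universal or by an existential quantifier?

existential

First replace A → B with ¬A ∨ B.
  \neg (\neg (\forall n\, \forall t\, (B(n) \land B(t))) \lor ((\forall q\, \exists r\, (B(q) \lor B(r))) \lor \neg (\forall k\, B(k))) \land (\forall m\, B(m)))
Move each ¬ inward, flipping quantifiers it crosses:
  (\forall n\, \forall t\, (B(n) \land B(t))) \land ((\exists q\, \forall r\, (\neg B(q) \land \neg B(r))) \land (\forall k\, B(k)) \lor (\exists m\, \neg B(m)))
Finally move all quantifiers to the prefix:
  \forall n\, \forall t\, \exists q\, \forall r\, \forall k\, \exists m\, (B(n) \land B(t) \land (\neg B(q) \land \neg B(r) \land B(k) \lor \neg B(m)))
The quantifier \forall q sits under an odd number of negations (counting the antecedent side of each →), so it flips to \exists q.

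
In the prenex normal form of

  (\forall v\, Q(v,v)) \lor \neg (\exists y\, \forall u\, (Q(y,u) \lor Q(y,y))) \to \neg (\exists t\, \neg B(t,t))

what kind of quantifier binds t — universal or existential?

Eliminate → and ↔ using ¬ and ∨.
  \neg ((\forall v\, Q(v,v)) \lor \neg (\exists y\, \forall u\, (Q(y,u) \lor Q(y,y)))) \lor \neg (\exists t\, \neg B(t,t))
Move each ¬ inward, flipping quantifiers it crosses:
  (\exists v\, \neg Q(v,v)) \land (\exists y\, \forall u\, (Q(y,u) \lor Q(y,y))) \lor (\forall t\, B(t,t))
Extract every quantifier outward, since the variables are now distinct and don't occur free across branches:
  \exists v\, \exists y\, \forall u\, \forall t\, (\neg Q(v,v) \land (Q(y,u) \lor Q(y,y)) \lor B(t,t))
The quantifier \exists t sits under an odd number of negations (counting the antecedent side of each →), so it flips to \forall t.

universal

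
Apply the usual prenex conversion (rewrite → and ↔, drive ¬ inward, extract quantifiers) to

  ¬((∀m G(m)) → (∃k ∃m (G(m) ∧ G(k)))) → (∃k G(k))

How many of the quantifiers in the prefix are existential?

Eliminate → and ↔ using ¬ and ∨.
  ¬¬(¬(∀m G(m)) ∨ (∃k ∃m (G(m) ∧ G(k)))) ∨ (∃k G(k))
Drive negations inward (¬∀x A ≡ ∃x ¬A, ¬∃x A ≡ ∀x ¬A, De Morgan for ∧/∨):
  (∃m ¬G(m)) ∨ (∃k ∃m (G(m) ∧ G(k))) ∨ (∃k G(k))
Standardize variables apart so no two quantifiers bind the same name: m↦x, k↦u1.
  (∃m ¬G(m)) ∨ (∃k ∃x (G(x) ∧ G(k))) ∨ (∃u1 G(u1))
Extract every quantifier outward, since the variables are now distinct and don't occur free across branches:
  ∃m ∃k ∃x ∃u1 (¬G(m) ∨ G(x) ∧ G(k) ∨ G(u1))
The prefix is ∃m ∃k ∃x ∃u1: 0 universal, 4 existential.

4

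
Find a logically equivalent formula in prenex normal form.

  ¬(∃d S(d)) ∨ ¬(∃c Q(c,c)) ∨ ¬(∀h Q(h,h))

∀d ∀c ∃h (¬S(d) ∨ ¬Q(c,c) ∨ ¬Q(h,h))

Move each ¬ inward, flipping quantifiers it crosses:
  (∀d ¬S(d)) ∨ (∀c ¬Q(c,c)) ∨ (∃h ¬Q(h,h))
Finally move all quantifiers to the prefix:
  ∀d ∀c ∃h (¬S(d) ∨ ¬Q(c,c) ∨ ¬Q(h,h))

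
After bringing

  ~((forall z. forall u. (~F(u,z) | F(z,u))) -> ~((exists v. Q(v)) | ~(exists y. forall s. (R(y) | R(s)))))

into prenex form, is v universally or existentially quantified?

First replace A → B with ¬A ∨ B.
  ~(~(forall z. forall u. (~F(u,z) | F(z,u))) | ~((exists v. Q(v)) | ~(exists y. forall s. (R(y) | R(s)))))
Push ¬ through the quantifiers and connectives to reach negation normal form:
  (forall z. forall u. (~F(u,z) | F(z,u))) & ((exists v. Q(v)) | (forall y. exists s. (~R(y) & ~R(s))))
Pull the quantifiers to the front (each side's bound variable is not free in the other side):
  forall z. forall u. exists v. forall y. exists s. ((~F(u,z) | F(z,u)) & (Q(v) | ~R(y) & ~R(s)))
The quantifier exists v sits under an even number of negations (counting the antecedent side of each →), so it remains existential.

existential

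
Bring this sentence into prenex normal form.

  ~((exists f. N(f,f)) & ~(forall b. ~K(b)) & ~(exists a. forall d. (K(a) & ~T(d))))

forall f. forall b. exists a. forall d. (~N(f,f) | ~K(b) | K(a) & ~T(d))

Move each ¬ inward, flipping quantifiers it crosses:
  (forall f. ~N(f,f)) | (forall b. ~K(b)) | (exists a. forall d. (K(a) & ~T(d)))
All bound variables are already distinct, so no renaming is needed.
Finally move all quantifiers to the prefix:
  forall f. forall b. exists a. forall d. (~N(f,f) | ~K(b) | K(a) & ~T(d))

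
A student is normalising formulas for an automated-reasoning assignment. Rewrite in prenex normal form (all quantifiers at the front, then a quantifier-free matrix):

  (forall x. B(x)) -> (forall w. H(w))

exists x. forall w. (~B(x) | H(w))

Eliminate → and ↔ using ¬ and ∨.
  ~(forall x. B(x)) | (forall w. H(w))
Move each ¬ inward, flipping quantifiers it crosses:
  (exists x. ~B(x)) | (forall w. H(w))
All bound variables are already distinct, so no renaming is needed.
Pull the quantifiers to the front (each side's bound variable is not free in the other side):
  exists x. forall w. (~B(x) | H(w))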